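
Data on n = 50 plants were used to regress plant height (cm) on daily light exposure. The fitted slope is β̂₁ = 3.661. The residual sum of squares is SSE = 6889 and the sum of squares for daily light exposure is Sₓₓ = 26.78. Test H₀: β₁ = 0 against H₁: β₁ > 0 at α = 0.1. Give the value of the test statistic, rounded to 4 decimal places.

t = 1.5814

MSE = SSE/(n − 2) = 6889/48 = 143.521.
SE(β̂₁) = √(MSE/Sₓₓ) = √(143.521/26.78) = 2.31501.
t = 3.661 / 2.31501 = 1.5814.
df = n − 2 = 48.
One-sided p ≈ 0.0602, which is < 0.1, so reject H₀.
There is evidence that the true slope on daily light exposure is positive.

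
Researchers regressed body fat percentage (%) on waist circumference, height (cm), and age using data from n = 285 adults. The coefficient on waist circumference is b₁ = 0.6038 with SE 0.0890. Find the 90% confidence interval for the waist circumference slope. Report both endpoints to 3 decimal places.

(0.457, 0.751)

df = n − k − 1 = 285 − 3 − 1 = 281.
t* = t_{0.05, 281} = 1.650294.
Margin = t* × SE = 1.650294 × 0.0890 = 0.14688.
CI: 0.6038 ± 0.14688 → (0.457, 0.751).
With 90% confidence, each one-unit increase in waist circumference is associated with a change of between 0.457 and 0.751 % in body fat percentage, holding the other predictors fixed.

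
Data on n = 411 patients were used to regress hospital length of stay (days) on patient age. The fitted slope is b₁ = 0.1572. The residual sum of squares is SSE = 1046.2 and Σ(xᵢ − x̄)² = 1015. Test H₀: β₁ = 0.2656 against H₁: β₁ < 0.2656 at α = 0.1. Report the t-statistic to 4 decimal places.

t = -2.1593

MSE = SSE/(n − 2) = 1046.2/409 = 2.55795.
SE(b₁) = √(MSE/Sₓₓ) = √(2.55795/1015) = 0.050201.
t = (0.1572 − 0.2656) / 0.050201 = -2.1593.
df = n − 2 = 409.
One-sided p ≈ 0.0157, which is < 0.1, so reject H₀.
There is evidence that the true slope on patient age is below 0.2656 days per unit.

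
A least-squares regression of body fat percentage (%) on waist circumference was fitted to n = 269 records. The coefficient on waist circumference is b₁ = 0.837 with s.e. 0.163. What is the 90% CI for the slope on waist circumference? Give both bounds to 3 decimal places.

(0.568, 1.106)

df = n − 2 = 269 − 2 = 267.
t* = t_{0.05, 267} = 1.650581.
Margin = t* × SE = 1.650581 × 0.163 = 0.26904.
CI: 0.837 ± 0.26904 → (0.568, 1.106).
With 90% confidence, each one-unit increase in waist circumference is associated with a change of between 0.568 and 1.106 % in body fat percentage.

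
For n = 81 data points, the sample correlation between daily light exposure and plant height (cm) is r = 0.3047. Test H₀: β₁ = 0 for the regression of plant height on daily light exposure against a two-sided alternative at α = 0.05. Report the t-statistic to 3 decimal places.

t = r·√(n − 2)/√(1 − r²) = 0.3047·√79/√0.907158 = 2.843.
df = n − 2 = 79.
Two-sided p ≈ 0.0057, which is < 0.05, so reject H₀.
There is evidence of a linear association between daily light exposure and plant height.

t = 2.843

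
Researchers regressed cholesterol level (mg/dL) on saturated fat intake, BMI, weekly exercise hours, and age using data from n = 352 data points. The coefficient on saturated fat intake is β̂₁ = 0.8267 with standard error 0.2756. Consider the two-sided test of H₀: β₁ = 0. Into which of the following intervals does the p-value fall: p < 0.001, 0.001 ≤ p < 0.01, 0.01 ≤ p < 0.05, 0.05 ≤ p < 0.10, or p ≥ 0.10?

0.001 ≤ p < 0.01

t = 0.8267 / 0.2756 = 3.000.
df = n − k − 1 = 352 − 4 − 1 = 347.
Two-sided p = 2·P(T_{347} > |t|) ≈ 0.0029.
So 0.001 ≤ p < 0.01.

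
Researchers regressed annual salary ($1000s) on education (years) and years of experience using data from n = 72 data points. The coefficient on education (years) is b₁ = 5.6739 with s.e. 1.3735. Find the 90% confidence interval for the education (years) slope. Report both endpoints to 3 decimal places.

df = n − k − 1 = 72 − 2 − 1 = 69.
t* = t_{0.05, 69} = 1.667239.
Margin = t* × SE = 1.667239 × 1.3735 = 2.28995.
CI: 5.6739 ± 2.28995 → (3.384, 7.964).
With 90% confidence, each one-unit increase in education (years) is associated with a change of between 3.384 and 7.964 $1000s in annual salary, holding the other predictors fixed.

(3.384, 7.964)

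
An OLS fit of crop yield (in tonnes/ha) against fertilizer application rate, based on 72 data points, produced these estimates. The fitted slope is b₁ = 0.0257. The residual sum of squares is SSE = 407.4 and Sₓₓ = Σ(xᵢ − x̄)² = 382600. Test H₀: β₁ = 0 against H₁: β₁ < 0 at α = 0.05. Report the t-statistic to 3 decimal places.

MSE = SSE/(n − 2) = 407.4/70 = 5.82.
SE(b₁) = √(MSE/Sₓₓ) = √(5.82/382600) = 0.00390022.
t = 0.0257 / 0.00390022 = 6.589.
df = n − 2 = 70.
One-sided p ≈ 1.0000, which is ≥ 0.05, so fail to reject H₀.
The data do not give significant evidence that the true slope on fertilizer application rate is negative.

t = 6.589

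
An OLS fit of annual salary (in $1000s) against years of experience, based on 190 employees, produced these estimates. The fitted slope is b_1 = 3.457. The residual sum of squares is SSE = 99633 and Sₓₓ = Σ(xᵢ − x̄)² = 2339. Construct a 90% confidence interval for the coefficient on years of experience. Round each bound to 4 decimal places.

MSE = SSE/(n − 2) = 99633/188 = 529.963.
SE(b_1) = √(MSE/Sₓₓ) = √(529.963/2339) = 0.476001.
df = n − 2 = 188.
t* = t_{0.05, 188} = 1.652999.
Margin = t* × SE = 1.652999 × 0.476001 = 0.786829.
CI: 3.457 ± 0.786829 → (2.6702, 4.2438).
With 90% confidence, each one-unit increase in years of experience is associated with a change of between 2.6702 and 4.2438 $1000s in annual salary.

(2.6702, 4.2438)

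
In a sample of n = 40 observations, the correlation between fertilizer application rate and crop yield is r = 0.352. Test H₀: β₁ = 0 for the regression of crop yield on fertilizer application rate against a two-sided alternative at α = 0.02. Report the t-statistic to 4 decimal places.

t = r·√(n − 2)/√(1 − r²) = 0.352·√38/√0.876096 = 2.3182.
df = n − 2 = 38.
Two-sided p ≈ 0.0259, which is ≥ 0.02, so fail to reject H₀.
The data do not give significant evidence of a linear association between fertilizer application rate and crop yield.

t = 2.3182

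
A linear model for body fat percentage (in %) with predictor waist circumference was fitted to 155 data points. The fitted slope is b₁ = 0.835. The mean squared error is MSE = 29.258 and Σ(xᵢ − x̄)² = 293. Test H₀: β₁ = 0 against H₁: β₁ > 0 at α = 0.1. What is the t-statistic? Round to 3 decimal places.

SE(b₁) = √(MSE/Sₓₓ) = √(29.258/293) = 0.316001.
t = 0.835 / 0.316001 = 2.642.
df = n − 2 = 153.
One-sided p ≈ 0.0045, which is < 0.1, so reject H₀.
There is evidence that the true slope on waist circumference is positive.

t = 2.642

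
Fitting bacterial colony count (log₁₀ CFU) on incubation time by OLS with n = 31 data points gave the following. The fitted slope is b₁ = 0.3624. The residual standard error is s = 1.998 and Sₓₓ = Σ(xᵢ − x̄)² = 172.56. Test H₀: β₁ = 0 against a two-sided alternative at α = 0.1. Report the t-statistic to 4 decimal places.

SE(b₁) = s/√Sₓₓ = 1.998/√172.56 = 0.152099.
t = 0.3624 / 0.152099 = 2.3827.
df = n − 2 = 29.
Two-sided p ≈ 0.0240, which is < 0.1, so reject H₀.
There is evidence that incubation time is associated with bacterial colony count.

t = 2.3827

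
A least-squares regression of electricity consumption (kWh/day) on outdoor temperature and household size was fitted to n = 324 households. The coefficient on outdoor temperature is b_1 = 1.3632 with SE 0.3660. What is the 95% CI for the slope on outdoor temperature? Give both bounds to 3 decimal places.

df = n − k − 1 = 324 − 2 − 1 = 321.
t* = t_{0.025, 321} = 1.967382.
Margin = t* × SE = 1.967382 × 0.3660 = 0.72006.
CI: 1.3632 ± 0.72006 → (0.643, 2.083).
With 95% confidence, each one-unit increase in outdoor temperature is associated with a change of between 0.643 and 2.083 kWh/day in electricity consumption, holding the other predictors fixed.

(0.643, 2.083)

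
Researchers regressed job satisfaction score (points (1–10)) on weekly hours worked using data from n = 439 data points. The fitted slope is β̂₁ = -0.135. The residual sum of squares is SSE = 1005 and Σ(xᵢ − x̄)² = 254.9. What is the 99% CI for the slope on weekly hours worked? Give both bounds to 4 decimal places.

(-0.3807, 0.1107)

MSE = SSE/(n − 2) = 1005/437 = 2.29977.
SE(β̂₁) = √(MSE/Sₓₓ) = √(2.29977/254.9) = 0.0949855.
df = n − 2 = 437.
t* = t_{0.005, 437} = 2.587126.
Margin = t* × SE = 2.587126 × 0.0949855 = 0.245740.
CI: -0.135 ± 0.245740 → (-0.3807, 0.1107).
With 99% confidence, each one-unit increase in weekly hours worked is associated with a change of between -0.3807 and 0.1107 points (1–10) in job satisfaction score.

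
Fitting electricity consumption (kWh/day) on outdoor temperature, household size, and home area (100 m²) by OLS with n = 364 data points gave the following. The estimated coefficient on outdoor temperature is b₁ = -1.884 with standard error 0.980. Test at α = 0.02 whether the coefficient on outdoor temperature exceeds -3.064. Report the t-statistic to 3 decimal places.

H₀: β₁ = -3.064 vs H₁: β₁ > -3.064.
t = (b₁ − β₁⁰)/SE = (-1.884 − (-3.064)) / 0.980 = 1.204.
df = n − k − 1 = 364 − 3 − 1 = 360.
One-sided p ≈ 0.1147, which is ≥ 0.02, so fail to reject H₀.
The data do not give significant evidence that the true slope on outdoor temperature exceeds -3.064 kWh/day per unit, holding the other predictors fixed.

t = 1.204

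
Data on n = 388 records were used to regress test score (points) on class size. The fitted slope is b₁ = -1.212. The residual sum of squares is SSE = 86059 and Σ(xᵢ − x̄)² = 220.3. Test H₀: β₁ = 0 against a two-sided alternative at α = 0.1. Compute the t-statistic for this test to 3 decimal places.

t = -1.205

MSE = SSE/(n − 2) = 86059/386 = 222.951.
SE(b₁) = √(MSE/Sₓₓ) = √(222.951/220.3) = 1.006.
t = -1.212 / 1.006 = -1.205.
df = n − 2 = 386.
Two-sided p ≈ 0.2290, which is ≥ 0.1, so fail to reject H₀.
The data do not give significant evidence of an association between class size and test score.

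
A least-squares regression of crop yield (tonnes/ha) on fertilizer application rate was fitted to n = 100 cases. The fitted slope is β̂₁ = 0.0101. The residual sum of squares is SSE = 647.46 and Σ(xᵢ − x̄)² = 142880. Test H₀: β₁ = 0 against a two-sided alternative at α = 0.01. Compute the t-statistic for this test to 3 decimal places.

t = 1.485

MSE = SSE/(n − 2) = 647.46/98 = 6.60673.
SE(β̂₁) = √(MSE/Sₓₓ) = √(6.60673/142880) = 0.00679998.
t = 0.0101 / 0.00679998 = 1.485.
df = n − 2 = 98.
Two-sided p ≈ 0.1407, which is ≥ 0.01, so fail to reject H₀.
The data do not give significant evidence of an association between fertilizer application rate and crop yield.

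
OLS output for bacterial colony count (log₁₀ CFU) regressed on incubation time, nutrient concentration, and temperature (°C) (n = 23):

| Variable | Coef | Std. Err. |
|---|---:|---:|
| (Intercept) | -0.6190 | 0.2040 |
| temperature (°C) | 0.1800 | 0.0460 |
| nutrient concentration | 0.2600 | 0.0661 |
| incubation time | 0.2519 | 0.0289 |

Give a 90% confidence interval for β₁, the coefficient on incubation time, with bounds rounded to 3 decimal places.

(0.202, 0.302)

Read off: b = 0.2519, SE = 0.0289 for incubation time.
df = n − k − 1 = 23 − 3 − 1 = 19.
t* = t_{0.05, 19} = 1.729133.
Margin = t* × SE = 1.729133 × 0.0289 = 0.04997.
CI: 0.2519 ± 0.04997 → (0.202, 0.302).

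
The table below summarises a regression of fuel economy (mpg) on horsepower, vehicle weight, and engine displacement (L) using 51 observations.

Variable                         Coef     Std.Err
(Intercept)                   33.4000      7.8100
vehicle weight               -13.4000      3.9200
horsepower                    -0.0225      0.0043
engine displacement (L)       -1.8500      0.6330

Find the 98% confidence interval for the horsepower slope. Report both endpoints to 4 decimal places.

Read off: b = -0.0225, SE = 0.0043 for horsepower.
df = n − k − 1 = 51 − 3 − 1 = 47.
t* = t_{0.01, 47} = 2.408345.
Margin = t* × SE = 2.408345 × 0.0043 = 0.010356.
CI: -0.0225 ± 0.010356 → (-0.0329, -0.0121).

(-0.0329, -0.0121)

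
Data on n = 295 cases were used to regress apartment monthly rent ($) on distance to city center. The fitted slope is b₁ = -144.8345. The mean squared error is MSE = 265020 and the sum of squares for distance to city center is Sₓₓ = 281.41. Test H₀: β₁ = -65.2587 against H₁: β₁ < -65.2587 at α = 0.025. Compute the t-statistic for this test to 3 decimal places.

SE(b₁) = √(MSE/Sₓₓ) = √(265020/281.41) = 30.6881.
t = (-144.8345 − (-65.2587)) / 30.6881 = -2.593.
df = n − 2 = 293.
One-sided p ≈ 0.0050, which is < 0.025, so reject H₀.
There is evidence that the true slope on distance to city center is below -65.2587 $ per unit.

t = -2.593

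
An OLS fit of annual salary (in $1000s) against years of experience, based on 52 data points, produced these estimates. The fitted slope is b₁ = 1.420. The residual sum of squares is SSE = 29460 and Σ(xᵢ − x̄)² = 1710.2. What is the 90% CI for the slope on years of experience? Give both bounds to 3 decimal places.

(0.436, 2.404)

MSE = SSE/(n − 2) = 29460/50 = 589.2.
SE(b₁) = √(MSE/Sₓₓ) = √(589.2/1710.2) = 0.586959.
df = n − 2 = 50.
t* = t_{0.05, 50} = 1.675905.
Margin = t* × SE = 1.675905 × 0.586959 = 0.98369.
CI: 1.420 ± 0.98369 → (0.436, 2.404).
With 90% confidence, each one-unit increase in years of experience is associated with a change of between 0.436 and 2.404 $1000s in annual salary.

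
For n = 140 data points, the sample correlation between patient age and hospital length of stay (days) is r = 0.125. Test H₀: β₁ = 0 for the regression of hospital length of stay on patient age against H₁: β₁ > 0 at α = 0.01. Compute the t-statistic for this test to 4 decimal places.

t = 1.4800

t = r·√(n − 2)/√(1 − r²) = 0.125·√138/√0.984375 = 1.4800.
df = n − 2 = 138.
One-sided p ≈ 0.0706, which is ≥ 0.01, so fail to reject H₀.
The data do not give significant evidence of a linear association between patient age and hospital length of stay.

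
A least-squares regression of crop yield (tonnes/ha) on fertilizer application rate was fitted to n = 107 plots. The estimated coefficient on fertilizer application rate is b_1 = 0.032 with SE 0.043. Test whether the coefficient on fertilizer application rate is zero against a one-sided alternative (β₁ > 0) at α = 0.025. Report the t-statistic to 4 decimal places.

H₀: β₁ = 0 vs H₁: β₁ > 0.
t = (b_1 − β₁⁰)/SE = 0.032 / 0.043 = 0.7442.
df = n − 2 = 107 − 2 = 105.
One-sided p ≈ 0.2292, which is ≥ 0.025, so fail to reject H₀.
The data do not give significant evidence that the true slope on fertilizer application rate is positive.

t = 0.7442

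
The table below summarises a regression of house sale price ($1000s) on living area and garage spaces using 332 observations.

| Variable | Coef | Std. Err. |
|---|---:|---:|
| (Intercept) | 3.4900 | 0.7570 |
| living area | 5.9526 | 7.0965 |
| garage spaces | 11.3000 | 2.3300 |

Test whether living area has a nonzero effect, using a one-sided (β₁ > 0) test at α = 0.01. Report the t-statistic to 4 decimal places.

t = 0.8388

Read off: b = 5.9526, SE = 7.0965 for living area.
H₀: β₁ = 0 vs H₁: β₁ > 0.
t = 5.9526 / 7.0965 = 0.8388.
df = n − k − 1 = 332 − 2 − 1 = 329.
One-sided p ≈ 0.2011, which is ≥ 0.01, so fail to reject H₀.
The data do not give significant evidence that the true slope on living area is positive, holding the other predictors fixed.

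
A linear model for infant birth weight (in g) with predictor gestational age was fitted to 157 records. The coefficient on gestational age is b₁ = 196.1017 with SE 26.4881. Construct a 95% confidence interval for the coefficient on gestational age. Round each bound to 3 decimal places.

(143.777, 248.426)

df = n − 2 = 157 − 2 = 155.
t* = t_{0.025, 155} = 1.975387.
Margin = t* × SE = 1.975387 × 26.4881 = 52.32425.
CI: 196.1017 ± 52.32425 → (143.777, 248.426).
With 95% confidence, each one-unit increase in gestational age is associated with a change of between 143.777 and 248.426 g in infant birth weight.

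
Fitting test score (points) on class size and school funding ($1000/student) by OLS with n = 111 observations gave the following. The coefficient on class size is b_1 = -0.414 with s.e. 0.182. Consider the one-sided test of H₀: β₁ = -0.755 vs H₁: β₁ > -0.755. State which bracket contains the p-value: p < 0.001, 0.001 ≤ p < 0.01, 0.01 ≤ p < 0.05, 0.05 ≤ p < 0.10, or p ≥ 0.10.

t = (-0.414 − (-0.755)) / 0.182 = 1.874.
df = n − k − 1 = 111 − 2 − 1 = 108.
One-sided p = P(T_{108} > t) ≈ 0.0318.
So 0.01 ≤ p < 0.05.

0.01 ≤ p < 0.05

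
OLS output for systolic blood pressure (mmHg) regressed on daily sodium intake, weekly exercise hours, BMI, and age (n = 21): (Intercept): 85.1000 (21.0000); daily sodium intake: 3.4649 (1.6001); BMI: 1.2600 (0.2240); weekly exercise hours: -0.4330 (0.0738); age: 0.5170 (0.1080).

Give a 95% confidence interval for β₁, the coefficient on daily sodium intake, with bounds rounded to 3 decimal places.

(0.073, 6.857)

Read off: b = 3.4649, SE = 1.6001 for daily sodium intake.
df = n − k − 1 = 21 − 4 − 1 = 16.
t* = t_{0.025, 16} = 2.119905.
Margin = t* × SE = 2.119905 × 1.6001 = 3.39206.
CI: 3.4649 ± 3.39206 → (0.073, 6.857).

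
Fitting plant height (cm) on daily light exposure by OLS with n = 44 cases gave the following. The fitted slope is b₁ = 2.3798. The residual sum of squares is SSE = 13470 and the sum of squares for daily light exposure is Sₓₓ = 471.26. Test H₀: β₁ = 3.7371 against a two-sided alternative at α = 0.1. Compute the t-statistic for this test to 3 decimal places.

t = -1.645

MSE = SSE/(n − 2) = 13470/42 = 320.714.
SE(b₁) = √(MSE/Sₓₓ) = √(320.714/471.26) = 0.824952.
t = (2.3798 − 3.7371) / 0.824952 = -1.645.
df = n − 2 = 42.
Two-sided p ≈ 0.1074, which is ≥ 0.1, so fail to reject H₀.
The data are consistent with a true slope of 3.7371 cm per unit of daily light exposure.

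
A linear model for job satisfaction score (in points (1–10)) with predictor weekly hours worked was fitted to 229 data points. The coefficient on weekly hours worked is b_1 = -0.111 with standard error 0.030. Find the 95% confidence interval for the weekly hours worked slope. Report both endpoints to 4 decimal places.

df = n − 2 = 229 − 2 = 227.
t* = t_{0.025, 227} = 1.97047.
Margin = t* × SE = 1.97047 × 0.030 = 0.059114.
CI: -0.111 ± 0.059114 → (-0.1701, -0.0519).
With 95% confidence, each one-unit increase in weekly hours worked is associated with a change of between -0.1701 and -0.0519 points (1–10) in job satisfaction score.

(-0.1701, -0.0519)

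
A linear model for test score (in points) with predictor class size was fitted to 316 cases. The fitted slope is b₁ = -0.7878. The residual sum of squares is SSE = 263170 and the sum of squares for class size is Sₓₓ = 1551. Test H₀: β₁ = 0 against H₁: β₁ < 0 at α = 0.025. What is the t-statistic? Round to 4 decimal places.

MSE = SSE/(n − 2) = 263170/314 = 838.121.
SE(b₁) = √(MSE/Sₓₓ) = √(838.121/1551) = 0.735102.
t = -0.7878 / 0.735102 = -1.0717.
df = n − 2 = 314.
One-sided p ≈ 0.1423, which is ≥ 0.025, so fail to reject H₀.
The data do not give significant evidence that the true slope on class size is negative.

t = -1.0717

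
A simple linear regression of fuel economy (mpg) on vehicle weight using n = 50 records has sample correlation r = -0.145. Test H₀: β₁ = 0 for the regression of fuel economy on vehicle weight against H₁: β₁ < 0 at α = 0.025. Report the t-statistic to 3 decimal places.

t = -1.015

t = r·√(n − 2)/√(1 − r²) = -0.145·√48/√0.978975 = -1.015.
df = n − 2 = 48.
One-sided p ≈ 0.1575, which is ≥ 0.025, so fail to reject H₀.
The data do not give significant evidence of a linear association between vehicle weight and fuel economy.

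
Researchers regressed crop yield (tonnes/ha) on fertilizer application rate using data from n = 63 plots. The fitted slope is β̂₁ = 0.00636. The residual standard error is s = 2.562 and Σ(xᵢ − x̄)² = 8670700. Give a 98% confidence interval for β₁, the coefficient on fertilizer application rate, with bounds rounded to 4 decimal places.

SE(β̂₁) = s/√Sₓₓ = 2.562/√8670700 = 0.000870066.
df = n − 2 = 61.
t* = t_{0.01, 61} = 2.389047.
Margin = t* × SE = 2.389047 × 0.000870066 = 0.002079.
CI: 0.00636 ± 0.002079 → (0.0043, 0.0084).
With 98% confidence, each one-unit increase in fertilizer application rate is associated with a change of between 0.0043 and 0.0084 tonnes/ha in crop yield.

(0.0043, 0.0084)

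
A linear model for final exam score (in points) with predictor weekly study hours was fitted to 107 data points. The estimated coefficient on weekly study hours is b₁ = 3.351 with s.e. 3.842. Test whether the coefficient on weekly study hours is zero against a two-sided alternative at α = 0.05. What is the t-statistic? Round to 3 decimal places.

H₀: β₁ = 0 vs H₁: β₁ ≠ 0.
t = (b₁ − β₁⁰)/SE = 3.351 / 3.842 = 0.872.
df = n − 2 = 107 − 2 = 105.
Two-sided p ≈ 0.3851, which is ≥ 0.05, so fail to reject H₀.
The data do not give significant evidence of an association between weekly study hours and final exam score.

t = 0.872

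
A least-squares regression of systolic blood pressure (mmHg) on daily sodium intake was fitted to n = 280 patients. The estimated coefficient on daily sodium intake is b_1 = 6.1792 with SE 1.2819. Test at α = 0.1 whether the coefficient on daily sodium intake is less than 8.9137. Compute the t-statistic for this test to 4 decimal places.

H₀: β₁ = 8.9137 vs H₁: β₁ < 8.9137.
t = (b_1 − β₁⁰)/SE = (6.1792 − 8.9137) / 1.2819 = -2.1332.
df = n − 2 = 280 − 2 = 278.
One-sided p ≈ 0.0169, which is < 0.1, so reject H₀.
There is evidence that the true slope on daily sodium intake is below 8.9137 mmHg per unit.

t = -2.1332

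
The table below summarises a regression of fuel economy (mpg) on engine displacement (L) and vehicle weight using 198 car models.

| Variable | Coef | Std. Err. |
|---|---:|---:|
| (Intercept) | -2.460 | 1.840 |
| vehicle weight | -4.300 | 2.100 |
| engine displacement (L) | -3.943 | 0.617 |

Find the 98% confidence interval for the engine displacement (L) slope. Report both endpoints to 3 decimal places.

(-5.390, -2.496)

Read off: b = -3.943, SE = 0.617 for engine displacement (L).
df = n − k − 1 = 198 − 2 − 1 = 195.
t* = t_{0.01, 195} = 2.345623.
Margin = t* × SE = 2.345623 × 0.617 = 1.44725.
CI: -3.943 ± 1.44725 → (-5.390, -2.496).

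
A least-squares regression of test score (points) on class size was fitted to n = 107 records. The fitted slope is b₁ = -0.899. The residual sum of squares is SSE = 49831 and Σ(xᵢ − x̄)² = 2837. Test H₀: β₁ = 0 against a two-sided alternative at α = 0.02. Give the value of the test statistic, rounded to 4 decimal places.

MSE = SSE/(n − 2) = 49831/105 = 474.581.
SE(b₁) = √(MSE/Sₓₓ) = √(474.581/2837) = 0.409002.
t = -0.899 / 0.409002 = -2.1980.
df = n − 2 = 105.
Two-sided p ≈ 0.0301, which is ≥ 0.02, so fail to reject H₀.
The data do not give significant evidence of an association between class size and test score.

t = -2.1980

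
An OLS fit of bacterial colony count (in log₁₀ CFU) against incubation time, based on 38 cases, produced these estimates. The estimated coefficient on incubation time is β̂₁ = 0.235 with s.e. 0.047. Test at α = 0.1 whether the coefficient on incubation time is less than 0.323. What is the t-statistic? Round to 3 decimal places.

H₀: β₁ = 0.323 vs H₁: β₁ < 0.323.
t = (β̂₁ − β₁⁰)/SE = (0.235 − 0.323) / 0.047 = -1.872.
df = n − 2 = 38 − 2 = 36.
One-sided p ≈ 0.0346, which is < 0.1, so reject H₀.
There is evidence that the true slope on incubation time is below 0.323 log₁₀ CFU per unit.

t = -1.872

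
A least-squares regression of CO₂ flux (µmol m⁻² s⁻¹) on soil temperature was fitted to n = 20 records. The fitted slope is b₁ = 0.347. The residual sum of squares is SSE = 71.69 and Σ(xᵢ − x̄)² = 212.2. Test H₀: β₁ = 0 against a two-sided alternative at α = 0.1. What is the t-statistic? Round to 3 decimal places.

MSE = SSE/(n − 2) = 71.69/18 = 3.98278.
SE(b₁) = √(MSE/Sₓₓ) = √(3.98278/212.2) = 0.137.
t = 0.347 / 0.137 = 2.533.
df = n − 2 = 18.
Two-sided p ≈ 0.0208, which is < 0.1, so reject H₀.
There is evidence that soil temperature is associated with CO₂ flux.

t = 2.533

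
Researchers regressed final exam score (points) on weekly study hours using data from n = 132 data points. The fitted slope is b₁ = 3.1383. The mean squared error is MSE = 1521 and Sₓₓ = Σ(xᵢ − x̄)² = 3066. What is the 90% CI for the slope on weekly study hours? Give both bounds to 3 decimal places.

(1.971, 4.305)

SE(b₁) = √(MSE/Sₓₓ) = √(1521/3066) = 0.704334.
df = n − 2 = 130.
t* = t_{0.05, 130} = 1.656659.
Margin = t* × SE = 1.656659 × 0.704334 = 1.16684.
CI: 3.1383 ± 1.16684 → (1.971, 4.305).
With 90% confidence, each one-unit increase in weekly study hours is associated with a change of between 1.971 and 4.305 points in final exam score.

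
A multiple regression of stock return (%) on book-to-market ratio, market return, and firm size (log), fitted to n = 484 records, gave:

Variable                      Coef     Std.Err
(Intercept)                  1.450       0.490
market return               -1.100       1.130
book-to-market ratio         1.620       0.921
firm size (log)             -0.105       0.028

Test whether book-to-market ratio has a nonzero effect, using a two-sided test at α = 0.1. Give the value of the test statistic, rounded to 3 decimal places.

t = 1.759

Read off: b = 1.620, SE = 0.921 for book-to-market ratio.
H₀: β₁ = 0 vs H₁: β₁ ≠ 0.
t = 1.620 / 0.921 = 1.759.
df = n − k − 1 = 484 − 3 − 1 = 480.
Two-sided p ≈ 0.0792, which is < 0.1, so reject H₀.
There is evidence that book-to-market ratio is associated with stock return, holding the other predictors fixed.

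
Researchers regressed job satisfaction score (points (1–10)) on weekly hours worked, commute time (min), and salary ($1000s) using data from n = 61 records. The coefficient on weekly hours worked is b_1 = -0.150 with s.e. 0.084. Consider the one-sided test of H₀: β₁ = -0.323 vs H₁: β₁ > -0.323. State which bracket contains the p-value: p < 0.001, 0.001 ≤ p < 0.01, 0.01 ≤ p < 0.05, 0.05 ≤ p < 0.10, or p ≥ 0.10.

t = (-0.150 − (-0.323)) / 0.084 = 2.060.
df = n − k − 1 = 61 − 3 − 1 = 57.
One-sided p = P(T_{57} > t) ≈ 0.0220.
So 0.01 ≤ p < 0.05.

0.01 ≤ p < 0.05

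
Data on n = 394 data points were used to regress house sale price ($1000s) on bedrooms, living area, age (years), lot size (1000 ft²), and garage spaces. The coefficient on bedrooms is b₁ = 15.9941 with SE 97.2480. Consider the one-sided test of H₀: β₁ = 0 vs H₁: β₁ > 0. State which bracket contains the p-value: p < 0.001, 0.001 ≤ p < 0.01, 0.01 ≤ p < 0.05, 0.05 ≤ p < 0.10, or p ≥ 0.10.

t = 15.9941 / 97.2480 = 0.164.
df = n − k − 1 = 394 − 5 − 1 = 388.
One-sided p = P(T_{388} > t) ≈ 0.4347.
So p ≥ 0.10.

p ≥ 0.10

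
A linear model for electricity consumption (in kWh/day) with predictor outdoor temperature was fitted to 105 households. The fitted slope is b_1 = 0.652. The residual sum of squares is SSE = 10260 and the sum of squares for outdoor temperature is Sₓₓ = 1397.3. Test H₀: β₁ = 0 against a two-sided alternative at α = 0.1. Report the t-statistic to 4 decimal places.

MSE = SSE/(n − 2) = 10260/103 = 99.6117.
SE(b_1) = √(MSE/Sₓₓ) = √(99.6117/1397.3) = 0.266999.
t = 0.652 / 0.266999 = 2.4420.
df = n − 2 = 103.
Two-sided p ≈ 0.0163, which is < 0.1, so reject H₀.
There is evidence that outdoor temperature is associated with electricity consumption.

t = 2.4420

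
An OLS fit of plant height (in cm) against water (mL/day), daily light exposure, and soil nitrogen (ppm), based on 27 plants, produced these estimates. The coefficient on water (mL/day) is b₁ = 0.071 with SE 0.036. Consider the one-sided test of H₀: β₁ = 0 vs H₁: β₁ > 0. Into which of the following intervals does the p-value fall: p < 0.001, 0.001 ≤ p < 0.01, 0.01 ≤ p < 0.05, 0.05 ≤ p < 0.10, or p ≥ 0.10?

0.01 ≤ p < 0.05

t = 0.071 / 0.036 = 1.972.
df = n − k − 1 = 27 − 3 − 1 = 23.
One-sided p = P(T_{23} > t) ≈ 0.0304.
So 0.01 ≤ p < 0.05.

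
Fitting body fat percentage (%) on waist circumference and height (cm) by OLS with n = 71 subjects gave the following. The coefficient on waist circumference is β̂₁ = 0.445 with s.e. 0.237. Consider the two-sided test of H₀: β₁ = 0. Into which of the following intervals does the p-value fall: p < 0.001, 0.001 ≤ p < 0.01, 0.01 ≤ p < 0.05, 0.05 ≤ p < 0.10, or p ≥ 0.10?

t = 0.445 / 0.237 = 1.878.
df = n − k − 1 = 71 − 2 − 1 = 68.
Two-sided p = 2·P(T_{68} > |t|) ≈ 0.0647.
So 0.05 ≤ p < 0.10.

0.05 ≤ p < 0.10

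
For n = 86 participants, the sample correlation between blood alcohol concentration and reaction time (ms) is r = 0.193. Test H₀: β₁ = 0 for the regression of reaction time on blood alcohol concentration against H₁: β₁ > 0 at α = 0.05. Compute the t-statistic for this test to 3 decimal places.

t = 1.803

t = r·√(n − 2)/√(1 − r²) = 0.193·√84/√0.962751 = 1.803.
df = n − 2 = 84.
One-sided p ≈ 0.0375, which is < 0.05, so reject H₀.
There is evidence of a linear association between blood alcohol concentration and reaction time.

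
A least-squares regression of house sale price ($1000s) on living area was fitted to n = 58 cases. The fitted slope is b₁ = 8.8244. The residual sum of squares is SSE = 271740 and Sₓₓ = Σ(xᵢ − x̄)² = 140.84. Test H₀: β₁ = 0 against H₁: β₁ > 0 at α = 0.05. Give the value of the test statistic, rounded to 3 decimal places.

MSE = SSE/(n − 2) = 271740/56 = 4852.5.
SE(b₁) = √(MSE/Sₓₓ) = √(4852.5/140.84) = 5.86975.
t = 8.8244 / 5.86975 = 1.503.
df = n − 2 = 56.
One-sided p ≈ 0.0692, which is ≥ 0.05, so fail to reject H₀.
The data do not give significant evidence that the true slope on living area is positive.

t = 1.503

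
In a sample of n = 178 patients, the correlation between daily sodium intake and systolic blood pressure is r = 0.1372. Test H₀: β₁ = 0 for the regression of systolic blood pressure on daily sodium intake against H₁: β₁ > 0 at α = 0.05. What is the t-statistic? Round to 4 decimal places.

t = r·√(n − 2)/√(1 − r²) = 0.1372·√176/√0.981176 = 1.8375.
df = n − 2 = 176.
One-sided p ≈ 0.0339, which is < 0.05, so reject H₀.
There is evidence of a linear association between daily sodium intake and systolic blood pressure.

t = 1.8375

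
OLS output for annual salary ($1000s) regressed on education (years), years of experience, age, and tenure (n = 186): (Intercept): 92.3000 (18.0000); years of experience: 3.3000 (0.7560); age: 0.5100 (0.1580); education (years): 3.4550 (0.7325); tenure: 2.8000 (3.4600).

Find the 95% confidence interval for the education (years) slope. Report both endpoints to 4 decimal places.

Read off: b = 3.4550, SE = 0.7325 for education (years).
df = n − k − 1 = 186 − 4 − 1 = 181.
t* = t_{0.025, 181} = 1.973157.
Margin = t* × SE = 1.973157 × 0.7325 = 1.445338.
CI: 3.4550 ± 1.445338 → (2.0097, 4.9003).

(2.0097, 4.9003)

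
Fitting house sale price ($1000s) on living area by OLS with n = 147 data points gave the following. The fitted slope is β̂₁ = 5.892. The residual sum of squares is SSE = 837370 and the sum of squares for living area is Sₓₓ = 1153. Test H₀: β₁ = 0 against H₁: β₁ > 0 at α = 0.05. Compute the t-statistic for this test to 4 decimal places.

t = 2.6327

MSE = SSE/(n − 2) = 837370/145 = 5774.97.
SE(β̂₁) = √(MSE/Sₓₓ) = √(5774.97/1153) = 2.238.
t = 5.892 / 2.238 = 2.6327.
df = n − 2 = 145.
One-sided p ≈ 0.0047, which is < 0.05, so reject H₀.
There is evidence that the true slope on living area is positive.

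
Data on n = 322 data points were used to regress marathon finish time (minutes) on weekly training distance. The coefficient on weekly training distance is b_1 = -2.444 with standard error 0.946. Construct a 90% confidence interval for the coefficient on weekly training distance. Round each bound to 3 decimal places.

df = n − 2 = 322 − 2 = 320.
t* = t_{0.05, 320} = 1.649629.
Margin = t* × SE = 1.649629 × 0.946 = 1.56055.
CI: -2.444 ± 1.56055 → (-4.005, -0.883).
With 90% confidence, each one-unit increase in weekly training distance is associated with a change of between -4.005 and -0.883 minutes in marathon finish time.

(-4.005, -0.883)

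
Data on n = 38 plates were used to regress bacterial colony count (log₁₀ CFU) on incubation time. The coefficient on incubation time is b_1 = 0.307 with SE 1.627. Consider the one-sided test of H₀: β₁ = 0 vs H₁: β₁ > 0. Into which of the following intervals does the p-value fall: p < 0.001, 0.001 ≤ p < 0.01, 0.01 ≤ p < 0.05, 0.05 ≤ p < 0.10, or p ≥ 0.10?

p ≥ 0.10

t = 0.307 / 1.627 = 0.189.
df = n − 2 = 38 − 2 = 36.
One-sided p = P(T_{36} > t) ≈ 0.4257.
So p ≥ 0.10.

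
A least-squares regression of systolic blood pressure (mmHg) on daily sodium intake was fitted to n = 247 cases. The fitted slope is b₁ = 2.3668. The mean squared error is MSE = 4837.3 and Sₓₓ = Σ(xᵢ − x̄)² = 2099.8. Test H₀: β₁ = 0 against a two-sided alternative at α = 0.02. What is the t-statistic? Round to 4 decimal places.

SE(b₁) = √(MSE/Sₓₓ) = √(4837.3/2099.8) = 1.51779.
t = 2.3668 / 1.51779 = 1.5594.
df = n − 2 = 245.
Two-sided p ≈ 0.1202, which is ≥ 0.02, so fail to reject H₀.
The data do not give significant evidence of an association between daily sodium intake and systolic blood pressure.

t = 1.5594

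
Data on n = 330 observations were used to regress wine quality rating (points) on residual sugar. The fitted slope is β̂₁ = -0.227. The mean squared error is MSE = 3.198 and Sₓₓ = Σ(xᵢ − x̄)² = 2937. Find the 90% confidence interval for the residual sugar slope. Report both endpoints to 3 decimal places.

(-0.281, -0.173)

SE(β̂₁) = √(MSE/Sₓₓ) = √(3.198/2937) = 0.032998.
df = n − 2 = 328.
t* = t_{0.05, 328} = 1.649512.
Margin = t* × SE = 1.649512 × 0.032998 = 0.05443.
CI: -0.227 ± 0.05443 → (-0.281, -0.173).
With 90% confidence, each one-unit increase in residual sugar is associated with a change of between -0.281 and -0.173 points in wine quality rating.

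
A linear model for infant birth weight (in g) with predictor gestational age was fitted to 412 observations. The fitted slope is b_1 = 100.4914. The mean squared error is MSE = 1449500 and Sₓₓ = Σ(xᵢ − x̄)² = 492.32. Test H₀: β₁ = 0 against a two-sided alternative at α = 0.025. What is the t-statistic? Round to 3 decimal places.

t = 1.852

SE(b_1) = √(MSE/Sₓₓ) = √(1.4495e+06/492.32) = 54.2607.
t = 100.4914 / 54.2607 = 1.852.
df = n − 2 = 410.
Two-sided p ≈ 0.0647, which is ≥ 0.025, so fail to reject H₀.
The data do not give significant evidence of an association between gestational age and infant birth weight.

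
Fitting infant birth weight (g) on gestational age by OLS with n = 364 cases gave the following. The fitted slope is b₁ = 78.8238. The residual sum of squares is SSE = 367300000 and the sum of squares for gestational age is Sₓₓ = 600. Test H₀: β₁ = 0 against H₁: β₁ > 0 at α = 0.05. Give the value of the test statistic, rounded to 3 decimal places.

t = 1.917

MSE = SSE/(n − 2) = 367300000/362 = 1.01464e+06.
SE(b₁) = √(MSE/Sₓₓ) = √(1.01464e+06/600) = 41.1226.
t = 78.8238 / 41.1226 = 1.917.
df = n − 2 = 362.
One-sided p ≈ 0.0280, which is < 0.05, so reject H₀.
There is evidence that the true slope on gestational age is positive.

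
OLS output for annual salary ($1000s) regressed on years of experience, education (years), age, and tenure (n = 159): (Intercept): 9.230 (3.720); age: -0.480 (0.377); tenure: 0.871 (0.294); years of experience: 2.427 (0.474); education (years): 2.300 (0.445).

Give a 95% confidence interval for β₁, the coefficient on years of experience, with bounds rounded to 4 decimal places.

(1.4906, 3.3634)

Read off: b = 2.427, SE = 0.474 for years of experience.
df = n − k − 1 = 159 − 4 − 1 = 154.
t* = t_{0.025, 154} = 1.975488.
Margin = t* × SE = 1.975488 × 0.474 = 0.936381.
CI: 2.427 ± 0.936381 → (1.4906, 3.3634).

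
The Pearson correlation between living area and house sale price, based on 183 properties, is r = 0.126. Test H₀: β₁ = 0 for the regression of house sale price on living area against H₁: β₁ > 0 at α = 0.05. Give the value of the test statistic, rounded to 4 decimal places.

t = r·√(n − 2)/√(1 − r²) = 0.126·√181/√0.984124 = 1.7088.
df = n − 2 = 181.
One-sided p ≈ 0.0446, which is < 0.05, so reject H₀.
There is evidence of a linear association between living area and house sale price.

t = 1.7088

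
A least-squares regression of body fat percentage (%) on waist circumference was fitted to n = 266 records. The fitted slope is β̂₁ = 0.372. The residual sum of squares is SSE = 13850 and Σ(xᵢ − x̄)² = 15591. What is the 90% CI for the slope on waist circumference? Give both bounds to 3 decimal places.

MSE = SSE/(n − 2) = 13850/264 = 52.4621.
SE(β̂₁) = √(MSE/Sₓₓ) = √(52.4621/15591) = 0.0580077.
df = n − 2 = 264.
t* = t_{0.05, 264} = 1.650646.
Margin = t* × SE = 1.650646 × 0.0580077 = 0.09575.
CI: 0.372 ± 0.09575 → (0.276, 0.468).
With 90% confidence, each one-unit increase in waist circumference is associated with a change of between 0.276 and 0.468 % in body fat percentage.

(0.276, 0.468)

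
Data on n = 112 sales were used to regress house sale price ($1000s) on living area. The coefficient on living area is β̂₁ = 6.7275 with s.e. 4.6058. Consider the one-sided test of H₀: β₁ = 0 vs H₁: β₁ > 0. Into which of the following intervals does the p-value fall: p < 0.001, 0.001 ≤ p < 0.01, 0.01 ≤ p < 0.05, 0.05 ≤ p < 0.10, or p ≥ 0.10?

t = 6.7275 / 4.6058 = 1.461.
df = n − 2 = 112 − 2 = 110.
One-sided p = P(T_{110} > t) ≈ 0.0735.
So 0.05 ≤ p < 0.10.

0.05 ≤ p < 0.10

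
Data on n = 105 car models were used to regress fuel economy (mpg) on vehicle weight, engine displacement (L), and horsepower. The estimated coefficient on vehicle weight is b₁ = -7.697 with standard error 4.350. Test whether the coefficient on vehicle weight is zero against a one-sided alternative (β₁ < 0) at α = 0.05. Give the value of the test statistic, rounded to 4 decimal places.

t = -1.7694

H₀: β₁ = 0 vs H₁: β₁ < 0.
t = (b₁ − β₁⁰)/SE = -7.697 / 4.350 = -1.7694.
df = n − k − 1 = 105 − 3 − 1 = 101.
One-sided p ≈ 0.0399, which is < 0.05, so reject H₀.
There is evidence that the true slope on vehicle weight is negative, holding the other predictors fixed.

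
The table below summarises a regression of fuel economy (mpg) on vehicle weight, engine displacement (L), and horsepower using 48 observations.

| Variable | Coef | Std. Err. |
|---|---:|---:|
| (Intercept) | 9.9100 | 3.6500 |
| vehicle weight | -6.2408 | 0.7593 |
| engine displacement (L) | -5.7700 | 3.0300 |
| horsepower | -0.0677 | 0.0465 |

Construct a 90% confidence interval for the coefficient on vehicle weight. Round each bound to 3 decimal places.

(-7.517, -4.965)

Read off: b = -6.2408, SE = 0.7593 for vehicle weight.
df = n − k − 1 = 48 − 3 − 1 = 44.
t* = t_{0.05, 44} = 1.68023.
Margin = t* × SE = 1.68023 × 0.7593 = 1.27580.
CI: -6.2408 ± 1.27580 → (-7.517, -4.965).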